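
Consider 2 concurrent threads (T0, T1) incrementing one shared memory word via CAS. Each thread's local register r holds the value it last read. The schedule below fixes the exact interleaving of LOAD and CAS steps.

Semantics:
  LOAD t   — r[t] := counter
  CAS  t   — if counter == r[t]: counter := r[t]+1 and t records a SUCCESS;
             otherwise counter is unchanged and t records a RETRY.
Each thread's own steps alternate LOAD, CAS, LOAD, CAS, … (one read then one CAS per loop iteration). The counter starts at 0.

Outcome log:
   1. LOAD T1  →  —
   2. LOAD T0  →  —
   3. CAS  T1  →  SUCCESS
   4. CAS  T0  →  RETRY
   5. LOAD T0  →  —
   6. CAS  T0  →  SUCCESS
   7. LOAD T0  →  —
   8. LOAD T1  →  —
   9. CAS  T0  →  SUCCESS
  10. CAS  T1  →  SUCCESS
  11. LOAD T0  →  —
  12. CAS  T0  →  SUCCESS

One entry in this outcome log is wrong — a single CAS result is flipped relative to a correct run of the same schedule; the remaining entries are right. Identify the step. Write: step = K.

step = 10

Re-executing:
T1 LOAD — after: cnt=0, r=0 — load
T0 LOAD — after: cnt=0, r=0 — load
T1 CAS — after: cnt=1, r=0 — ok
T0 CAS — after: cnt=1, r=0 — retry
T0 LOAD — after: cnt=1, r=1 — load
T0 CAS — after: cnt=2, r=1 — ok
T0 LOAD — after: cnt=2, r=2 — load
T1 LOAD — after: cnt=2, r=2 — load
T0 CAS — after: cnt=3, r=2 — ok
T1 CAS — after: cnt=3, r=2 — retry
T0 LOAD — after: cnt=3, r=3 — load
T0 CAS — after: cnt=4, r=3 — ok
Log disagrees first at step 10.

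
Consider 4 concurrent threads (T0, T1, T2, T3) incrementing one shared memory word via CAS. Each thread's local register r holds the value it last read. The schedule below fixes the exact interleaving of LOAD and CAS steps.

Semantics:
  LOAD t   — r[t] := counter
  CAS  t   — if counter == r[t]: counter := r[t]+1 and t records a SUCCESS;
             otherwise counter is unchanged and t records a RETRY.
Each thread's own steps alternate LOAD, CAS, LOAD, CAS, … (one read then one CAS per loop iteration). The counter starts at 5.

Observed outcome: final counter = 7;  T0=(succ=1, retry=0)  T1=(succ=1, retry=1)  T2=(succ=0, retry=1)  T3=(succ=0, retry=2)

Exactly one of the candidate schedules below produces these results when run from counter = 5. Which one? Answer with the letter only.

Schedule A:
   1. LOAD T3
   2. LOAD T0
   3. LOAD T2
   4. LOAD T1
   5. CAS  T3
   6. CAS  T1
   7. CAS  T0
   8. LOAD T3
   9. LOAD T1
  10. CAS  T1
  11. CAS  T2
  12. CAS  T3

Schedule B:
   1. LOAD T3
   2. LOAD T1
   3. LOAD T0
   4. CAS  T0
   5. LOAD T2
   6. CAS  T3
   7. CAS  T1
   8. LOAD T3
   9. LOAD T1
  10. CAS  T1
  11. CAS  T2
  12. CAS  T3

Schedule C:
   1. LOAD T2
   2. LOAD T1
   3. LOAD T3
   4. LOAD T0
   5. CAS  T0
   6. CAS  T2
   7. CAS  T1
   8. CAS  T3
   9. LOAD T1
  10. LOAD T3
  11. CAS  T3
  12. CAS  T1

Run B:
step 1: T3 LOAD ⇒ load; ctr=5 reg=5
step 2: T1 LOAD ⇒ load; ctr=5 reg=5
step 3: T0 LOAD ⇒ load; ctr=5 reg=5
step 4: T0 CAS ⇒ ok; ctr=6 reg=5
step 5: T2 LOAD ⇒ load; ctr=6 reg=6
step 6: T3 CAS ⇒ retry; ctr=6 reg=5
step 7: T1 CAS ⇒ retry; ctr=6 reg=5
step 8: T3 LOAD ⇒ load; ctr=6 reg=6
step 9: T1 LOAD ⇒ load; ctr=6 reg=6
step 10: T1 CAS ⇒ ok; ctr=7 reg=6
step 11: T2 CAS ⇒ retry; ctr=7 reg=6
step 12: T3 CAS ⇒ retry; ctr=7 reg=6

B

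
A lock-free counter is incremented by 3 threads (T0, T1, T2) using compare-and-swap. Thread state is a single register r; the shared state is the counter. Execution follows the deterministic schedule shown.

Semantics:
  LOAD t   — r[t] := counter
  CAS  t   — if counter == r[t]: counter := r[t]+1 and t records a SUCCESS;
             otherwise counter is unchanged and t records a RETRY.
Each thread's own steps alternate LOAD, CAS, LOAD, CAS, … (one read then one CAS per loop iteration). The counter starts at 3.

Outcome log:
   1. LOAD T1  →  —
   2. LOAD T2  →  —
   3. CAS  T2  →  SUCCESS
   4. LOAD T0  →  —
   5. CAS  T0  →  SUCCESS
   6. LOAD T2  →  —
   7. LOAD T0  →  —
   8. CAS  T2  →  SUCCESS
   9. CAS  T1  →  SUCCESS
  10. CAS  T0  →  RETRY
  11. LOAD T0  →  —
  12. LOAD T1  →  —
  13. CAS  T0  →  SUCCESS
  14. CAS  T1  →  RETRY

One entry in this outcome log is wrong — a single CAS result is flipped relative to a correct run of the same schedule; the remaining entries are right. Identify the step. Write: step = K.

step = 9

Correct run:
[1] T1.load  rd  (counter 3, T1.r 3)
[2] T2.load  rd  (counter 3, T2.r 3)
[3] T2.cas  hit  (counter 4, T2.r 3)
[4] T0.load  rd  (counter 4, T0.r 4)
[5] T0.cas  hit  (counter 5, T0.r 4)
[6] T2.load  rd  (counter 5, T2.r 5)
[7] T0.load  rd  (counter 5, T0.r 5)
[8] T2.cas  hit  (counter 6, T2.r 5)
[9] T1.cas  miss  (counter 6, T1.r 3)
[10] T0.cas  miss  (counter 6, T0.r 5)
[11] T0.load  rd  (counter 6, T0.r 6)
[12] T1.load  rd  (counter 6, T1.r 6)
[13] T0.cas  hit  (counter 7, T0.r 6)
[14] T1.cas  miss  (counter 7, T1.r 6)
Mismatch at 9.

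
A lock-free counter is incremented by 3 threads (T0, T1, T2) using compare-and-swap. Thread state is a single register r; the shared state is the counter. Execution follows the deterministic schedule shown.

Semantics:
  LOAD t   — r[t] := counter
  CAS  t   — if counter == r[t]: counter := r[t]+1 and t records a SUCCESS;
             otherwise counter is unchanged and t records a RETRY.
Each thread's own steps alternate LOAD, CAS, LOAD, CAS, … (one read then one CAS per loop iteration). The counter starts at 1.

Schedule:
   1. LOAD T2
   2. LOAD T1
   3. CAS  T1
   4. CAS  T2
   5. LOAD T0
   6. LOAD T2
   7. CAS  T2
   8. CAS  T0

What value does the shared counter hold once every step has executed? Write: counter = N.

step 1: T2 LOAD ⇒ load; ctr=1 reg=1
step 2: T1 LOAD ⇒ load; ctr=1 reg=1
step 3: T1 CAS ⇒ ok; ctr=2 reg=1
step 4: T2 CAS ⇒ retry; ctr=2 reg=1
step 5: T0 LOAD ⇒ load; ctr=2 reg=2
step 6: T2 LOAD ⇒ load; ctr=2 reg=2
step 7: T2 CAS ⇒ ok; ctr=3 reg=2
step 8: T0 CAS ⇒ retry; ctr=3 reg=2

counter = 3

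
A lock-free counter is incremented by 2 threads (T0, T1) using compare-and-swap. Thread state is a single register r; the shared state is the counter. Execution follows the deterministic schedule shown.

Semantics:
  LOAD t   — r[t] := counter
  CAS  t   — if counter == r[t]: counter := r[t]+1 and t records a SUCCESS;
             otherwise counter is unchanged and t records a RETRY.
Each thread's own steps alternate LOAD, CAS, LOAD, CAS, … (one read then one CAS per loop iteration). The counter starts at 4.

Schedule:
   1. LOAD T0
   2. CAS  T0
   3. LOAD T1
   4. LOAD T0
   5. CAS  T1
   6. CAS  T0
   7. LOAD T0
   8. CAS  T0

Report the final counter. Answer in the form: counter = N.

counter = 7

1. LOAD T0 → mem=4 r[T0]=4 [LOAD]
2. CAS T0 → mem=5 r[T0]=4 [OK]
3. LOAD T1 → mem=5 r[T1]=5 [LOAD]
4. LOAD T0 → mem=5 r[T0]=5 [LOAD]
5. CAS T1 → mem=6 r[T1]=5 [OK]
6. CAS T0 → mem=6 r[T0]=5 [RETRY]
7. LOAD T0 → mem=6 r[T0]=6 [LOAD]
8. CAS T0 → mem=7 r[T0]=6 [OK]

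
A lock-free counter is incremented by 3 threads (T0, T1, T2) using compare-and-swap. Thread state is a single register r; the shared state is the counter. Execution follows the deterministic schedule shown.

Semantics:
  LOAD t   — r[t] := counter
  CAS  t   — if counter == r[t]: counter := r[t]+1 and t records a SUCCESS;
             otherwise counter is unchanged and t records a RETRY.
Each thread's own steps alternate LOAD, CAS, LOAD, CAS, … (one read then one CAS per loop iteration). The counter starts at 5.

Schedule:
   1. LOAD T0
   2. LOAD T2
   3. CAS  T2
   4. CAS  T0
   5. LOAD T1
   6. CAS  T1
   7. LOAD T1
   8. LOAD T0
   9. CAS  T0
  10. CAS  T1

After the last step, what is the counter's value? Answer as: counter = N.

1. LOAD T0 → mem=5 r[T0]=5 [LOAD]
2. LOAD T2 → mem=5 r[T2]=5 [LOAD]
3. CAS T2 → mem=6 r[T2]=5 [OK]
4. CAS T0 → mem=6 r[T0]=5 [RETRY]
5. LOAD T1 → mem=6 r[T1]=6 [LOAD]
6. CAS T1 → mem=7 r[T1]=6 [OK]
7. LOAD T1 → mem=7 r[T1]=7 [LOAD]
8. LOAD T0 → mem=7 r[T0]=7 [LOAD]
9. CAS T0 → mem=8 r[T0]=7 [OK]
10. CAS T1 → mem=8 r[T1]=7 [RETRY]

counter = 8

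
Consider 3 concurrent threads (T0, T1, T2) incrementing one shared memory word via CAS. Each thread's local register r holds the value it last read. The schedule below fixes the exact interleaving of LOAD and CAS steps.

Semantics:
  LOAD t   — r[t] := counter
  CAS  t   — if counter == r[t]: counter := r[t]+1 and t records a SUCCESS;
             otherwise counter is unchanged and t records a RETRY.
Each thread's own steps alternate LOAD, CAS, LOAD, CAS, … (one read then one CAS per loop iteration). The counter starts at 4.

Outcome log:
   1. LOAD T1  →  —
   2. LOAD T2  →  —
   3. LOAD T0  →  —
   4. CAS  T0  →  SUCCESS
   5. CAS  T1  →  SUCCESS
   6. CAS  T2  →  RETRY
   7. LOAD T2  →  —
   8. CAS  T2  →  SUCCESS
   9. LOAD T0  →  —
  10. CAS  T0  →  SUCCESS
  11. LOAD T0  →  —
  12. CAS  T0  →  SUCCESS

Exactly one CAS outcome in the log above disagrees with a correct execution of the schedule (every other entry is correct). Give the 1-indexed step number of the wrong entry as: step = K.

Re-executing:
1. LOAD T1 → mem=4 r[T1]=4 [LOAD]
2. LOAD T2 → mem=4 r[T2]=4 [LOAD]
3. LOAD T0 → mem=4 r[T0]=4 [LOAD]
4. CAS T0 → mem=5 r[T0]=4 [OK]
5. CAS T1 → mem=5 r[T1]=4 [RETRY]
6. CAS T2 → mem=5 r[T2]=4 [RETRY]
7. LOAD T2 → mem=5 r[T2]=5 [LOAD]
8. CAS T2 → mem=6 r[T2]=5 [OK]
9. LOAD T0 → mem=6 r[T0]=6 [LOAD]
10. CAS T0 → mem=7 r[T0]=6 [OK]
11. LOAD T0 → mem=7 r[T0]=7 [LOAD]
12. CAS T0 → mem=8 r[T0]=7 [OK]
Mismatch at 5.

step = 5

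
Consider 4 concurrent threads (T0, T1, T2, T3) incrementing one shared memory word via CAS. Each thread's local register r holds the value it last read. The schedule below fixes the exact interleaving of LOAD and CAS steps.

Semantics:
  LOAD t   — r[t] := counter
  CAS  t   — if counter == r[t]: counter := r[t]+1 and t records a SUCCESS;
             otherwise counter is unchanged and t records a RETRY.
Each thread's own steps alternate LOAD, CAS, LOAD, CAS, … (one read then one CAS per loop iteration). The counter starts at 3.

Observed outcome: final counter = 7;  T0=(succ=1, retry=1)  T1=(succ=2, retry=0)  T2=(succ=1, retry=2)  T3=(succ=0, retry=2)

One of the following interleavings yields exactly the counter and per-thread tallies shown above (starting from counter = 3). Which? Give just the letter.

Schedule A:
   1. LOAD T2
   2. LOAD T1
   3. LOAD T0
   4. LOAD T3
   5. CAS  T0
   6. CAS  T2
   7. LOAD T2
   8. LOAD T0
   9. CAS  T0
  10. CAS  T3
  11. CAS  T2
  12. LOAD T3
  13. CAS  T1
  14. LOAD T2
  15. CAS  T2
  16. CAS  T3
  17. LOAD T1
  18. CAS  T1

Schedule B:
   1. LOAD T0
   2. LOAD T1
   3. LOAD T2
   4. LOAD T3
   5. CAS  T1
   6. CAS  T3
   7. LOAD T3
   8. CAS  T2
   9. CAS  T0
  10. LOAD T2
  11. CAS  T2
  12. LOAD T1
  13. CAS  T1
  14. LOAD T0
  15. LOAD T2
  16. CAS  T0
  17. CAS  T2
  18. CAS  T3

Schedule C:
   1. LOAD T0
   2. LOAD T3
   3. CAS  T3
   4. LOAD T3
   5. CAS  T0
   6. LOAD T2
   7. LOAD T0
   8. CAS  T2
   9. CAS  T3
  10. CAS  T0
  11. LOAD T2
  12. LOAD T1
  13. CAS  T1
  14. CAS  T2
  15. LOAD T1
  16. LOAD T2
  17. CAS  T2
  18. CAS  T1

B

Tracing schedule B:
   1) LOAD T0:  M=3  r_T0=3
   2) LOAD T1:  M=3  r_T1=3
   3) LOAD T2:  M=3  r_T2=3
   4) LOAD T3:  M=3  r_T3=3
   5) CAS  T1:  M=4  r_T1=3 ✓
   6) CAS  T3:  M=4  r_T3=3 ✗
   7) LOAD T3:  M=4  r_T3=4
   8) CAS  T2:  M=4  r_T2=3 ✗
   9) CAS  T0:  M=4  r_T0=3 ✗
  10) LOAD T2:  M=4  r_T2=4
  11) CAS  T2:  M=5  r_T2=4 ✓
  12) LOAD T1:  M=5  r_T1=5
  13) CAS  T1:  M=6  r_T1=5 ✓
  14) LOAD T0:  M=6  r_T0=6
  15) LOAD T2:  M=6  r_T2=6
  16) CAS  T0:  M=7  r_T0=6 ✓
  17) CAS  T2:  M=7  r_T2=6 ✗
  18) CAS  T3:  M=7  r_T3=4 ✗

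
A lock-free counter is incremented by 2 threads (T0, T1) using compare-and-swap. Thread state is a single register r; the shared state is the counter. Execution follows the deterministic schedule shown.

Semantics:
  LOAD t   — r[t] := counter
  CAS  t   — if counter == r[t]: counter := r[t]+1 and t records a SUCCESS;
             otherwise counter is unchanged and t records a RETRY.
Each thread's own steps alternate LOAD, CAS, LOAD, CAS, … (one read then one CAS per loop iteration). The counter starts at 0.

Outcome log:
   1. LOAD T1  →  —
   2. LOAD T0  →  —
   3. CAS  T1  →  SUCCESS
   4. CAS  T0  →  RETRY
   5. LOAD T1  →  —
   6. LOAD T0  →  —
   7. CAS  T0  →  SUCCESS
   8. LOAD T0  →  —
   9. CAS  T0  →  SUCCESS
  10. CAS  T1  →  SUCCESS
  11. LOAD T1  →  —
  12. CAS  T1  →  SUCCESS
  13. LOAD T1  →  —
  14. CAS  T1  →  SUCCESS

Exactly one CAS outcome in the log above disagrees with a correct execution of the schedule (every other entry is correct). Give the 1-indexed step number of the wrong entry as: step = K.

step = 10

Re-executing:
1. LOAD T1 → mem=0 r[T1]=0 [LOAD]
2. LOAD T0 → mem=0 r[T0]=0 [LOAD]
3. CAS T1 → mem=1 r[T1]=0 [OK]
4. CAS T0 → mem=1 r[T0]=0 [RETRY]
5. LOAD T1 → mem=1 r[T1]=1 [LOAD]
6. LOAD T0 → mem=1 r[T0]=1 [LOAD]
7. CAS T0 → mem=2 r[T0]=1 [OK]
8. LOAD T0 → mem=2 r[T0]=2 [LOAD]
9. CAS T0 → mem=3 r[T0]=2 [OK]
10. CAS T1 → mem=3 r[T1]=1 [RETRY]
11. LOAD T1 → mem=3 r[T1]=3 [LOAD]
12. CAS T1 → mem=4 r[T1]=3 [OK]
13. LOAD T1 → mem=4 r[T1]=4 [LOAD]
14. CAS T1 → mem=5 r[T1]=4 [OK]
Flip is step 10.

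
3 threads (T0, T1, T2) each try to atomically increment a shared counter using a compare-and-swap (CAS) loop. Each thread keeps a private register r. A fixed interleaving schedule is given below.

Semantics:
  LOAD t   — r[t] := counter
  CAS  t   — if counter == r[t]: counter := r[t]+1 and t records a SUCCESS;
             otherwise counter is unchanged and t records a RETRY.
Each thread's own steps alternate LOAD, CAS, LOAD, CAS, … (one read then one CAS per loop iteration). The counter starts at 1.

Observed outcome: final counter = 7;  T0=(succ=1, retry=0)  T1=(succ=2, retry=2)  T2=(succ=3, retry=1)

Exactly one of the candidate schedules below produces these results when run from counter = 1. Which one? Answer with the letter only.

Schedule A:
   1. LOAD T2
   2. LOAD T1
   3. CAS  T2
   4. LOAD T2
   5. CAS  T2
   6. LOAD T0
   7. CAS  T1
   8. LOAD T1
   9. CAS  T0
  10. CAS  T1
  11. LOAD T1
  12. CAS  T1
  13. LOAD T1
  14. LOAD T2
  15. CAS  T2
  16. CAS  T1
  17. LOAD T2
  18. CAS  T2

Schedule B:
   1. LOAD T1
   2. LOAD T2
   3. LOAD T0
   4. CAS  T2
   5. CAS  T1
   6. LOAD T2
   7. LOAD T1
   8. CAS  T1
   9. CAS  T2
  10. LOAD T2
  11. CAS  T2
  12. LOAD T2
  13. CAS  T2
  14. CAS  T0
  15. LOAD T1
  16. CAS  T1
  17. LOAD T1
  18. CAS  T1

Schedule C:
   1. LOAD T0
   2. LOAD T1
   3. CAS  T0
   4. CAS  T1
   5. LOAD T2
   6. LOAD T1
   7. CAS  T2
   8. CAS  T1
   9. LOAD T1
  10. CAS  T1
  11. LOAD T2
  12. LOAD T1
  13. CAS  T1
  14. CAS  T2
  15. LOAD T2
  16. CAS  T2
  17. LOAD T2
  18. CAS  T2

Tracing schedule C:
step 1: T0 LOAD ⇒ load; ctr=1 reg=1
step 2: T1 LOAD ⇒ load; ctr=1 reg=1
step 3: T0 CAS ⇒ ok; ctr=2 reg=1
step 4: T1 CAS ⇒ retry; ctr=2 reg=1
step 5: T2 LOAD ⇒ load; ctr=2 reg=2
step 6: T1 LOAD ⇒ load; ctr=2 reg=2
step 7: T2 CAS ⇒ ok; ctr=3 reg=2
step 8: T1 CAS ⇒ retry; ctr=3 reg=2
step 9: T1 LOAD ⇒ load; ctr=3 reg=3
step 10: T1 CAS ⇒ ok; ctr=4 reg=3
step 11: T2 LOAD ⇒ load; ctr=4 reg=4
step 12: T1 LOAD ⇒ load; ctr=4 reg=4
step 13: T1 CAS ⇒ ok; ctr=5 reg=4
step 14: T2 CAS ⇒ retry; ctr=5 reg=4
step 15: T2 LOAD ⇒ load; ctr=5 reg=5
step 16: T2 CAS ⇒ ok; ctr=6 reg=5
step 17: T2 LOAD ⇒ load; ctr=6 reg=6
step 18: T2 CAS ⇒ ok; ctr=7 reg=6

C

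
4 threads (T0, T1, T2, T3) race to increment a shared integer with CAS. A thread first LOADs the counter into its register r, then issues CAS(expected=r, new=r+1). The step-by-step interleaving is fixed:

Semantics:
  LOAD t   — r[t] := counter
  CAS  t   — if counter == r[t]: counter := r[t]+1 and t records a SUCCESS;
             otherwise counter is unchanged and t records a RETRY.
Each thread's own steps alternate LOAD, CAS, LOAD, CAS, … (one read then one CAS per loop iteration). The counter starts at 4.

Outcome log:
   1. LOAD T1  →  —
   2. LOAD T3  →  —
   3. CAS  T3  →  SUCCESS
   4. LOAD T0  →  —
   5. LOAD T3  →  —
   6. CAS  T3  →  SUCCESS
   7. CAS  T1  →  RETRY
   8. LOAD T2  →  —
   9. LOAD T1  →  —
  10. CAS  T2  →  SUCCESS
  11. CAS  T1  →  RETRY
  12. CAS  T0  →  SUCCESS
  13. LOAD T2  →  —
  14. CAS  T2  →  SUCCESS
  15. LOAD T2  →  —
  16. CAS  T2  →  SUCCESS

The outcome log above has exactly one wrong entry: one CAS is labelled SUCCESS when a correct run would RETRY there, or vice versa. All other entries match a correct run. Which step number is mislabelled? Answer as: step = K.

Correct run:
   1) LOAD T1:  M=4  r_T1=4
   2) LOAD T3:  M=4  r_T3=4
   3) CAS  T3:  M=5  r_T3=4 ✓
   4) LOAD T0:  M=5  r_T0=5
   5) LOAD T3:  M=5  r_T3=5
   6) CAS  T3:  M=6  r_T3=5 ✓
   7) CAS  T1:  M=6  r_T1=4 ✗
   8) LOAD T2:  M=6  r_T2=6
   9) LOAD T1:  M=6  r_T1=6
  10) CAS  T2:  M=7  r_T2=6 ✓
  11) CAS  T1:  M=7  r_T1=6 ✗
  12) CAS  T0:  M=7  r_T0=5 ✗
  13) LOAD T2:  M=7  r_T2=7
  14) CAS  T2:  M=8  r_T2=7 ✓
  15) LOAD T2:  M=8  r_T2=8
  16) CAS  T2:  M=9  r_T2=8 ✓
Log disagrees first at step 12.

step = 12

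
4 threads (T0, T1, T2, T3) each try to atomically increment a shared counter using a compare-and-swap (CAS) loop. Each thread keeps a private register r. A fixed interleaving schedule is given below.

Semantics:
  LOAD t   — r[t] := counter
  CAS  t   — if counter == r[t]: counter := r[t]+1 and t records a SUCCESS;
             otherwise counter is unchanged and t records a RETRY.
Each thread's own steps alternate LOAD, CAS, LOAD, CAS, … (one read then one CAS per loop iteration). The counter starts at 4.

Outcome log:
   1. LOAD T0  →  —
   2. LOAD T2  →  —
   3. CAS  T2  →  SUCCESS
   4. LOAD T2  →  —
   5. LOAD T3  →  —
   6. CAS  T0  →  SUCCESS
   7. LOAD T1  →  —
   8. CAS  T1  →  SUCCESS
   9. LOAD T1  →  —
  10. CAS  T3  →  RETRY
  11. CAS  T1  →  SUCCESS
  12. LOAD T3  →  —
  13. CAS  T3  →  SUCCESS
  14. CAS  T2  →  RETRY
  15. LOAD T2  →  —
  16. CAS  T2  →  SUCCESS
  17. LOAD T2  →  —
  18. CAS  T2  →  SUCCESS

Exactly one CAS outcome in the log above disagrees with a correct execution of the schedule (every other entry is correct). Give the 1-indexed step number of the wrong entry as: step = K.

step = 6

Reference trace:
   1) LOAD T0:  M=4  r_T0=4
   2) LOAD T2:  M=4  r_T2=4
   3) CAS  T2:  M=5  r_T2=4 ✓
   4) LOAD T2:  M=5  r_T2=5
   5) LOAD T3:  M=5  r_T3=5
   6) CAS  T0:  M=5  r_T0=4 ✗
   7) LOAD T1:  M=5  r_T1=5
   8) CAS  T1:  M=6  r_T1=5 ✓
   9) LOAD T1:  M=6  r_T1=6
  10) CAS  T3:  M=6  r_T3=5 ✗
  11) CAS  T1:  M=7  r_T1=6 ✓
  12) LOAD T3:  M=7  r_T3=7
  13) CAS  T3:  M=8  r_T3=7 ✓
  14) CAS  T2:  M=8  r_T2=5 ✗
  15) LOAD T2:  M=8  r_T2=8
  16) CAS  T2:  M=9  r_T2=8 ✓
  17) LOAD T2:  M=9  r_T2=9
  18) CAS  T2:  M=10  r_T2=9 ✓
Flip is step 6.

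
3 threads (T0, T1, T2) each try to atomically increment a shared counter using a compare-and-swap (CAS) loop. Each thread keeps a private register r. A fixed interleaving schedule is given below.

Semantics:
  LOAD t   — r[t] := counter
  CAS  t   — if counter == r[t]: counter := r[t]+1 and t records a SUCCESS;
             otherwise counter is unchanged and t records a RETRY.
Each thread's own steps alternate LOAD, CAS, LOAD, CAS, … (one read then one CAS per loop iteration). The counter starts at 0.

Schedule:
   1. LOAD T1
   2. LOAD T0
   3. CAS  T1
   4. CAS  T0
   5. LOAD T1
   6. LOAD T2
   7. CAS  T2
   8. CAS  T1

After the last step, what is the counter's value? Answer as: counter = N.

#1 T1 reads 0
#2 T0 reads 0
#3 T1 CAS(0→1) writes; counter now 1
#4 T0 CAS(0→1) fails; counter now 1
#5 T1 reads 1
#6 T2 reads 1
#7 T2 CAS(1→2) writes; counter now 2
#8 T1 CAS(1→2) fails; counter now 2

counter = 2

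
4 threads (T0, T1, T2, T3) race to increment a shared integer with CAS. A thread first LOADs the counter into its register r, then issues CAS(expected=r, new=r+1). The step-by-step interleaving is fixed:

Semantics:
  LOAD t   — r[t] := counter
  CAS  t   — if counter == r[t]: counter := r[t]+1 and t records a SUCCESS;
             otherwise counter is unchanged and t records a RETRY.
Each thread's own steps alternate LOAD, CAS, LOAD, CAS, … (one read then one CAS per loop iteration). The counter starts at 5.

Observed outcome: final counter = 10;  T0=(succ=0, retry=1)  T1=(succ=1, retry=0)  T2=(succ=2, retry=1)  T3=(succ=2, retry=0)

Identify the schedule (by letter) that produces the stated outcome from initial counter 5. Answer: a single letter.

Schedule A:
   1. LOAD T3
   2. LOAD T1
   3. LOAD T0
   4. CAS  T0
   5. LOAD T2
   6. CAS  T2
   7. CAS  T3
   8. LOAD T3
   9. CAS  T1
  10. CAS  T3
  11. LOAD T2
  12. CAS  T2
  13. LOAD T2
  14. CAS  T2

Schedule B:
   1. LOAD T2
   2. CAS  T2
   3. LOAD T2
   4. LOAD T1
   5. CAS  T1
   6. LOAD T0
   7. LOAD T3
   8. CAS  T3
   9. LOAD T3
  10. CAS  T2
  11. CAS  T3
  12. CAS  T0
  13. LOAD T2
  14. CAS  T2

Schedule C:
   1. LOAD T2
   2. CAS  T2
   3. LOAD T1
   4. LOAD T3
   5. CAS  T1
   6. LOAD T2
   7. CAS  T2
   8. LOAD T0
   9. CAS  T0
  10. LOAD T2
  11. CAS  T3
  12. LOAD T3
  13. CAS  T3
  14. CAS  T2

Run B:
1. LOAD T2 → mem=5 r[T2]=5 [LOAD]
2. CAS T2 → mem=6 r[T2]=5 [OK]
3. LOAD T2 → mem=6 r[T2]=6 [LOAD]
4. LOAD T1 → mem=6 r[T1]=6 [LOAD]
5. CAS T1 → mem=7 r[T1]=6 [OK]
6. LOAD T0 → mem=7 r[T0]=7 [LOAD]
7. LOAD T3 → mem=7 r[T3]=7 [LOAD]
8. CAS T3 → mem=8 r[T3]=7 [OK]
9. LOAD T3 → mem=8 r[T3]=8 [LOAD]
10. CAS T2 → mem=8 r[T2]=6 [RETRY]
11. CAS T3 → mem=9 r[T3]=8 [OK]
12. CAS T0 → mem=9 r[T0]=7 [RETRY]
13. LOAD T2 → mem=9 r[T2]=9 [LOAD]
14. CAS T2 → mem=10 r[T2]=9 [OK]

B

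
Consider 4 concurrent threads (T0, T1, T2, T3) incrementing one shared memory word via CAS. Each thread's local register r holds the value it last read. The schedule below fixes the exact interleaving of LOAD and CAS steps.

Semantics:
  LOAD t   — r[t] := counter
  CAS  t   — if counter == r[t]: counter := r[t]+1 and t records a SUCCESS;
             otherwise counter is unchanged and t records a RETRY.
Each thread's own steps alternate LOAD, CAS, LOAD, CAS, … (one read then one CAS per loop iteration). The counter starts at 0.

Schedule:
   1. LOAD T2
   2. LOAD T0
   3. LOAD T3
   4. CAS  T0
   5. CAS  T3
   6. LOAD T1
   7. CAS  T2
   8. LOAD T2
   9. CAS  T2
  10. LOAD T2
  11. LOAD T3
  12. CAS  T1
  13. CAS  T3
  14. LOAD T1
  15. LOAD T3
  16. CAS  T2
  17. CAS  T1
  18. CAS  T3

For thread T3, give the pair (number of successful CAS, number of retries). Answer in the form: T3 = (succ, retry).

T3 = (1, 2)

#1 T2 reads 0
#2 T0 reads 0
#3 T3 reads 0
#4 T0 CAS(0→1) writes; counter now 1
#5 T3 CAS(0→1) fails; counter now 1
#6 T1 reads 1
#7 T2 CAS(0→1) fails; counter now 1
#8 T2 reads 1
#9 T2 CAS(1→2) writes; counter now 2
#10 T2 reads 2
#11 T3 reads 2
#12 T1 CAS(1→2) fails; counter now 2
#13 T3 CAS(2→3) writes; counter now 3
#14 T1 reads 3
#15 T3 reads 3
#16 T2 CAS(2→3) fails; counter now 3
#17 T1 CAS(3→4) writes; counter now 4
#18 T3 CAS(3→4) fails; counter now 4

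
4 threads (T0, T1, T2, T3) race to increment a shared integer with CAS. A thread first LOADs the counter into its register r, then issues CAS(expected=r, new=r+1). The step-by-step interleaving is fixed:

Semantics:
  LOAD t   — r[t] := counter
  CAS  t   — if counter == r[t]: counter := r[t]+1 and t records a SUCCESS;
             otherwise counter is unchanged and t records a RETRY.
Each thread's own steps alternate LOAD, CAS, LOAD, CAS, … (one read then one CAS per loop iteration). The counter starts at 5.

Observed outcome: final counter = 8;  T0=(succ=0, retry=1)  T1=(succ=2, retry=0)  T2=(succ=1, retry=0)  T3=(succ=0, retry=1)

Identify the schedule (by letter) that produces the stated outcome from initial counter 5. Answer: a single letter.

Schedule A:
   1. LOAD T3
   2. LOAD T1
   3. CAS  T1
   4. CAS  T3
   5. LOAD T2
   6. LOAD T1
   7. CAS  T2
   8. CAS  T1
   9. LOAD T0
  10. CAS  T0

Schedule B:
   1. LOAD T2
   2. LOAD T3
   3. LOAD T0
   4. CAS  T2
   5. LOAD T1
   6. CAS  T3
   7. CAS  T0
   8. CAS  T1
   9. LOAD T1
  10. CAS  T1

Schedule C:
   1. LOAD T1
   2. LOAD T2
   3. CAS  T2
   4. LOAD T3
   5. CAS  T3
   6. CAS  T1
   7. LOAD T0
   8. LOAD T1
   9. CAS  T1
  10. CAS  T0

B

Simulating candidate B:
step 1: T2 LOAD ⇒ load; ctr=5 reg=5
step 2: T3 LOAD ⇒ load; ctr=5 reg=5
step 3: T0 LOAD ⇒ load; ctr=5 reg=5
step 4: T2 CAS ⇒ ok; ctr=6 reg=5
step 5: T1 LOAD ⇒ load; ctr=6 reg=6
step 6: T3 CAS ⇒ retry; ctr=6 reg=5
step 7: T0 CAS ⇒ retry; ctr=6 reg=5
step 8: T1 CAS ⇒ ok; ctr=7 reg=6
step 9: T1 LOAD ⇒ load; ctr=7 reg=7
step 10: T1 CAS ⇒ ok; ctr=8 reg=7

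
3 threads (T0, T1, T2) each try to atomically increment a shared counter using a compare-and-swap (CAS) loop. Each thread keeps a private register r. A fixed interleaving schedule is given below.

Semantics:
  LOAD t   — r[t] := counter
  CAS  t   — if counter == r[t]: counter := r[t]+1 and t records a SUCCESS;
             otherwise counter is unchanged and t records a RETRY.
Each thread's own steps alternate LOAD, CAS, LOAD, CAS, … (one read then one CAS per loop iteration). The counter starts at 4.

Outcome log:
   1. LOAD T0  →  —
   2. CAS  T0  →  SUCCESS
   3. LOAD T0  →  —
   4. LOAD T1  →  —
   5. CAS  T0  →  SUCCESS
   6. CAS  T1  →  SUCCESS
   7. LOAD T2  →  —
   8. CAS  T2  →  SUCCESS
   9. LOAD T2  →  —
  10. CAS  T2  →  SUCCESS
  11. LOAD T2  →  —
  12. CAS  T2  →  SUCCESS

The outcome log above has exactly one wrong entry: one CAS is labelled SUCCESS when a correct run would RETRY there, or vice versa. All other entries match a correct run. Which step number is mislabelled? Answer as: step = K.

Correct run:
T0 LOAD — after: cnt=4, r=4 — load
T0 CAS — after: cnt=5, r=4 — ok
T0 LOAD — after: cnt=5, r=5 — load
T1 LOAD — after: cnt=5, r=5 — load
T0 CAS — after: cnt=6, r=5 — ok
T1 CAS — after: cnt=6, r=5 — retry
T2 LOAD — after: cnt=6, r=6 — load
T2 CAS — after: cnt=7, r=6 — ok
T2 LOAD — after: cnt=7, r=7 — load
T2 CAS — after: cnt=8, r=7 — ok
T2 LOAD — after: cnt=8, r=8 — load
T2 CAS — after: cnt=9, r=8 — ok
Flip is step 6.

step = 6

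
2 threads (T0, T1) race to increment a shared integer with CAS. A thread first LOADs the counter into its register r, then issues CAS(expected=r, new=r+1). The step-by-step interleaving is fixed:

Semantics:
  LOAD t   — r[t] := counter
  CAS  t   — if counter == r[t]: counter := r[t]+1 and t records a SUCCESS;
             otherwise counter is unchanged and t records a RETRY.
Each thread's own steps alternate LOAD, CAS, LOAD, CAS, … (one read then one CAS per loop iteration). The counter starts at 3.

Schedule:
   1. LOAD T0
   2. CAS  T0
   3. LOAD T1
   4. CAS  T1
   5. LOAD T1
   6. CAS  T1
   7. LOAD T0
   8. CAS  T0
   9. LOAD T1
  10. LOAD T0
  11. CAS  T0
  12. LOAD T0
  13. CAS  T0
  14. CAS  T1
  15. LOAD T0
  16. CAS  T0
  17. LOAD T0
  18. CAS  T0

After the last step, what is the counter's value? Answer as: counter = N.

counter = 11

step 1: T0 LOAD ⇒ load; ctr=3 reg=3
step 2: T0 CAS ⇒ ok; ctr=4 reg=3
step 3: T1 LOAD ⇒ load; ctr=4 reg=4
step 4: T1 CAS ⇒ ok; ctr=5 reg=4
step 5: T1 LOAD ⇒ load; ctr=5 reg=5
step 6: T1 CAS ⇒ ok; ctr=6 reg=5
step 7: T0 LOAD ⇒ load; ctr=6 reg=6
step 8: T0 CAS ⇒ ok; ctr=7 reg=6
step 9: T1 LOAD ⇒ load; ctr=7 reg=7
step 10: T0 LOAD ⇒ load; ctr=7 reg=7
step 11: T0 CAS ⇒ ok; ctr=8 reg=7
step 12: T0 LOAD ⇒ load; ctr=8 reg=8
step 13: T0 CAS ⇒ ok; ctr=9 reg=8
step 14: T1 CAS ⇒ retry; ctr=9 reg=7
step 15: T0 LOAD ⇒ load; ctr=9 reg=9
step 16: T0 CAS ⇒ ok; ctr=10 reg=9
step 17: T0 LOAD ⇒ load; ctr=10 reg=10
step 18: T0 CAS ⇒ ok; ctr=11 reg=10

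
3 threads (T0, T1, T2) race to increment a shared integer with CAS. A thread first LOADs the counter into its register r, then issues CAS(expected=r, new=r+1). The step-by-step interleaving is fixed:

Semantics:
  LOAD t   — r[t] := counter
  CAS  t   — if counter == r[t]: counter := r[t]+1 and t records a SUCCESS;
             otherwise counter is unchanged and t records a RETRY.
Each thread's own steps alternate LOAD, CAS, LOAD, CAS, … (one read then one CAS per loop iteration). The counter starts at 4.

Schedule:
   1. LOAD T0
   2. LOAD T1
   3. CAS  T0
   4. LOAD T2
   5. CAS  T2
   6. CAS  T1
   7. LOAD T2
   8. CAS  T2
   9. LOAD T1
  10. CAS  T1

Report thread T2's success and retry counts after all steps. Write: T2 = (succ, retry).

T2 = (2, 0)

   1) LOAD T0:  M=4  r_T0=4
   2) LOAD T1:  M=4  r_T1=4
   3) CAS  T0:  M=5  r_T0=4 ✓
   4) LOAD T2:  M=5  r_T2=5
   5) CAS  T2:  M=6  r_T2=5 ✓
   6) CAS  T1:  M=6  r_T1=4 ✗
   7) LOAD T2:  M=6  r_T2=6
   8) CAS  T2:  M=7  r_T2=6 ✓
   9) LOAD T1:  M=7  r_T1=7
  10) CAS  T1:  M=8  r_T1=7 ✓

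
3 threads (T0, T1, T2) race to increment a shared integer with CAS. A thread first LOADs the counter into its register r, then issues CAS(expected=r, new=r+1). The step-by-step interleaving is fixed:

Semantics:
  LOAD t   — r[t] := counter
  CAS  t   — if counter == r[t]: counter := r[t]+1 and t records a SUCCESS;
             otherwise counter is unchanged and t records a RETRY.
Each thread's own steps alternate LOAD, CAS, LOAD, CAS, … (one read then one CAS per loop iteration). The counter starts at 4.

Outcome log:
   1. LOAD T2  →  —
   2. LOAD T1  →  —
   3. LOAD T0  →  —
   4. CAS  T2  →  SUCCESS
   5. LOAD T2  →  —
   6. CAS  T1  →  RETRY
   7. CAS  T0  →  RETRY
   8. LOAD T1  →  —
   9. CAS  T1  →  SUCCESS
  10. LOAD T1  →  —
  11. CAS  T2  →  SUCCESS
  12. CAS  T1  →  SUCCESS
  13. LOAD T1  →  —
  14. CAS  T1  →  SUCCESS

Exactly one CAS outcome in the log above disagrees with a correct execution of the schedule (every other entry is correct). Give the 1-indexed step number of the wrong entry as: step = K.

step = 11

Correct run:
1. LOAD T2 → mem=4 r[T2]=4 [LOAD]
2. LOAD T1 → mem=4 r[T1]=4 [LOAD]
3. LOAD T0 → mem=4 r[T0]=4 [LOAD]
4. CAS T2 → mem=5 r[T2]=4 [OK]
5. LOAD T2 → mem=5 r[T2]=5 [LOAD]
6. CAS T1 → mem=5 r[T1]=4 [RETRY]
7. CAS T0 → mem=5 r[T0]=4 [RETRY]
8. LOAD T1 → mem=5 r[T1]=5 [LOAD]
9. CAS T1 → mem=6 r[T1]=5 [OK]
10. LOAD T1 → mem=6 r[T1]=6 [LOAD]
11. CAS T2 → mem=6 r[T2]=5 [RETRY]
12. CAS T1 → mem=7 r[T1]=6 [OK]
13. LOAD T1 → mem=7 r[T1]=7 [LOAD]
14. CAS T1 → mem=8 r[T1]=7 [OK]
Mismatch at 11.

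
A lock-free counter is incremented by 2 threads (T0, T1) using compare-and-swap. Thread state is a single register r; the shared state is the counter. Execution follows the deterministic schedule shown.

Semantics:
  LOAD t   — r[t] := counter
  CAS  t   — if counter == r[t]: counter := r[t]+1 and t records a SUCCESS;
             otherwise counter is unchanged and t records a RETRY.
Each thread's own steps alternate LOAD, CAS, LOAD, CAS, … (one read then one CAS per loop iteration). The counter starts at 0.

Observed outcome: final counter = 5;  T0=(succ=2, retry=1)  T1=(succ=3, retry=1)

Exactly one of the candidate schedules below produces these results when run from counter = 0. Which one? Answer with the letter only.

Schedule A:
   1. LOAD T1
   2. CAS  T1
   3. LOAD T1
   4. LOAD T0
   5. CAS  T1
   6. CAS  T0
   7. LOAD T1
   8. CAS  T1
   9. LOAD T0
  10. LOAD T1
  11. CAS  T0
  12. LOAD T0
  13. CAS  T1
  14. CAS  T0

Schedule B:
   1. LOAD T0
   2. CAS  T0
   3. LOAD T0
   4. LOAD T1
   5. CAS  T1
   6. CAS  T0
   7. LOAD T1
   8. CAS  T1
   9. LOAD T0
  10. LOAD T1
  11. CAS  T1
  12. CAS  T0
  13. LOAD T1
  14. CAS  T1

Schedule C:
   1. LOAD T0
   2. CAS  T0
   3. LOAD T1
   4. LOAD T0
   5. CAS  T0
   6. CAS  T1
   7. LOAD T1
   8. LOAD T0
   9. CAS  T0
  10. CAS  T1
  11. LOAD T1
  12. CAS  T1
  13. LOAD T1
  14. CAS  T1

A

Tracing schedule A:
#1 T1 reads 0
#2 T1 CAS(0→1) writes; counter now 1
#3 T1 reads 1
#4 T0 reads 1
#5 T1 CAS(1→2) writes; counter now 2
#6 T0 CAS(1→2) fails; counter now 2
#7 T1 reads 2
#8 T1 CAS(2→3) writes; counter now 3
#9 T0 reads 3
#10 T1 reads 3
#11 T0 CAS(3→4) writes; counter now 4
#12 T0 reads 4
#13 T1 CAS(3→4) fails; counter now 4
#14 T0 CAS(4→5) writes; counter now 5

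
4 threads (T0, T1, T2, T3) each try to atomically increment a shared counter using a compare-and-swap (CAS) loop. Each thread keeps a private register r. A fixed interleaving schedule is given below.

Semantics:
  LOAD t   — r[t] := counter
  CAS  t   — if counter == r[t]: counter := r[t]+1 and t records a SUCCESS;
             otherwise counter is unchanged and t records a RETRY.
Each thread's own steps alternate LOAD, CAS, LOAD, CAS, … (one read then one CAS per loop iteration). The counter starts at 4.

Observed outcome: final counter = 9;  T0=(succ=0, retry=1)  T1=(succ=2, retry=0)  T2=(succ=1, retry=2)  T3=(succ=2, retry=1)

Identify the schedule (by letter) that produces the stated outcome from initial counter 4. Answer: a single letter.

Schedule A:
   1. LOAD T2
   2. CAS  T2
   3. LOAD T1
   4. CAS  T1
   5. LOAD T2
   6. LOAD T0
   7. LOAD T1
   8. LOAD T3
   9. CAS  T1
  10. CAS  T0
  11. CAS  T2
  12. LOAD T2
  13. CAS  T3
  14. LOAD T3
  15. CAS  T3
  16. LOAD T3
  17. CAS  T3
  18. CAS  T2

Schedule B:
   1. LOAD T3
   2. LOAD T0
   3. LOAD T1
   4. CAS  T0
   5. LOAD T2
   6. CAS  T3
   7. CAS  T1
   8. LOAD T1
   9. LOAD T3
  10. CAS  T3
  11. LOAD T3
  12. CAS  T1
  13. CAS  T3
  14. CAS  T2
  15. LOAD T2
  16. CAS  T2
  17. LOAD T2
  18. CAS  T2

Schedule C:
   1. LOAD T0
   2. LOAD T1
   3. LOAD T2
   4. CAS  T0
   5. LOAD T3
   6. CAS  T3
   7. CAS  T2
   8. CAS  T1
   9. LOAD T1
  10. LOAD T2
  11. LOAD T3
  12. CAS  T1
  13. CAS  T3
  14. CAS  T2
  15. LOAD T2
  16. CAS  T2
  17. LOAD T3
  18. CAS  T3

A

Tracing schedule A:
T2 LOAD — after: cnt=4, r=4 — load
T2 CAS — after: cnt=5, r=4 — ok
T1 LOAD — after: cnt=5, r=5 — load
T1 CAS — after: cnt=6, r=5 — ok
T2 LOAD — after: cnt=6, r=6 — load
T0 LOAD — after: cnt=6, r=6 — load
T1 LOAD — after: cnt=6, r=6 — load
T3 LOAD — after: cnt=6, r=6 — load
T1 CAS — after: cnt=7, r=6 — ok
T0 CAS — after: cnt=7, r=6 — retry
T2 CAS — after: cnt=7, r=6 — retry
T2 LOAD — after: cnt=7, r=7 — load
T3 CAS — after: cnt=7, r=6 — retry
T3 LOAD — after: cnt=7, r=7 — load
T3 CAS — after: cnt=8, r=7 — ok
T3 LOAD — after: cnt=8, r=8 — load
T3 CAS — after: cnt=9, r=8 — ok
T2 CAS — after: cnt=9, r=7 — retry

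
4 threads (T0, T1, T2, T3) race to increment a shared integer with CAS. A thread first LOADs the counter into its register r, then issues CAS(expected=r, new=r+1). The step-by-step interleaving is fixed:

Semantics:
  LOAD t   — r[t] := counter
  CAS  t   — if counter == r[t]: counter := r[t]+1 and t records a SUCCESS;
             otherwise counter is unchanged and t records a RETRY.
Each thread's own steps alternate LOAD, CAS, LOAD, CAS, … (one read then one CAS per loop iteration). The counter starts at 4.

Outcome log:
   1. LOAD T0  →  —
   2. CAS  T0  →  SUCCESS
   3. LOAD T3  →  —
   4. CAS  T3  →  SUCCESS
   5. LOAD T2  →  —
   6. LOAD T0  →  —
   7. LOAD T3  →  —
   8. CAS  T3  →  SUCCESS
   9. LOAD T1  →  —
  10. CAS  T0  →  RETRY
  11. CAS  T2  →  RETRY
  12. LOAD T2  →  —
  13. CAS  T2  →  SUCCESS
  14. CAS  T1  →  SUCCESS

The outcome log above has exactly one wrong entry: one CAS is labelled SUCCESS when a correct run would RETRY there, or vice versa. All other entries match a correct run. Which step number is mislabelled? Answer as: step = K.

step = 14

Re-executing:
[1] T0.load  rd  (counter 4, T0.r 4)
[2] T0.cas  hit  (counter 5, T0.r 4)
[3] T3.load  rd  (counter 5, T3.r 5)
[4] T3.cas  hit  (counter 6, T3.r 5)
[5] T2.load  rd  (counter 6, T2.r 6)
[6] T0.load  rd  (counter 6, T0.r 6)
[7] T3.load  rd  (counter 6, T3.r 6)
[8] T3.cas  hit  (counter 7, T3.r 6)
[9] T1.load  rd  (counter 7, T1.r 7)
[10] T0.cas  miss  (counter 7, T0.r 6)
[11] T2.cas  miss  (counter 7, T2.r 6)
[12] T2.load  rd  (counter 7, T2.r 7)
[13] T2.cas  hit  (counter 8, T2.r 7)
[14] T1.cas  miss  (counter 8, T1.r 7)
Log disagrees first at step 14.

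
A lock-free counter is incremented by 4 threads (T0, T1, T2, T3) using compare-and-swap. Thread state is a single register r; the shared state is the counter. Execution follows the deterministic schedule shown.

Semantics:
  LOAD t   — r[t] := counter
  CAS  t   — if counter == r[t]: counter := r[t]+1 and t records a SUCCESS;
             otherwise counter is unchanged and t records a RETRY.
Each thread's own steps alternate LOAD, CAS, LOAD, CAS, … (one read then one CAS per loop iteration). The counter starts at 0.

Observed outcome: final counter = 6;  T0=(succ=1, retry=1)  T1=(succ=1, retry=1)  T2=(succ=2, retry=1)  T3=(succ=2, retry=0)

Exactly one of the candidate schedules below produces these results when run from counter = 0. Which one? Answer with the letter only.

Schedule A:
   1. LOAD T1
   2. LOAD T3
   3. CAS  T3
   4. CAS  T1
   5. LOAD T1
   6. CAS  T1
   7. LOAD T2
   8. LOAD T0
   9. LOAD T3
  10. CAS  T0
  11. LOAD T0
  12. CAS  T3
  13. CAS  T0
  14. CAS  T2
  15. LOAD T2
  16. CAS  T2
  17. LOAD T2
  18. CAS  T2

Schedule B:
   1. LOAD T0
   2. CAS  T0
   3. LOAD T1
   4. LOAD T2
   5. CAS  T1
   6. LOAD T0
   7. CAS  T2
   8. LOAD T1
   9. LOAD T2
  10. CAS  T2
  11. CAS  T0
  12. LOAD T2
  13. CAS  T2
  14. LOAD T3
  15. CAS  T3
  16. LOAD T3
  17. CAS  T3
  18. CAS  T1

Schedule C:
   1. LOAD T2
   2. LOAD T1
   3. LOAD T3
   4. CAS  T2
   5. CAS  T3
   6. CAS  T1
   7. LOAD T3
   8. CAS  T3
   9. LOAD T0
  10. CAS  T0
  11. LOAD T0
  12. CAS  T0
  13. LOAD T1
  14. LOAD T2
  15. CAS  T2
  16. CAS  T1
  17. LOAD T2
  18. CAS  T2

B

Simulating candidate B:
T0 LOAD — after: cnt=0, r=0 — load
T0 CAS — after: cnt=1, r=0 — ok
T1 LOAD — after: cnt=1, r=1 — load
T2 LOAD — after: cnt=1, r=1 — load
T1 CAS — after: cnt=2, r=1 — ok
T0 LOAD — after: cnt=2, r=2 — load
T2 CAS — after: cnt=2, r=1 — retry
T1 LOAD — after: cnt=2, r=2 — load
T2 LOAD — after: cnt=2, r=2 — load
T2 CAS — after: cnt=3, r=2 — ok
T0 CAS — after: cnt=3, r=2 — retry
T2 LOAD — after: cnt=3, r=3 — load
T2 CAS — after: cnt=4, r=3 — ok
T3 LOAD — after: cnt=4, r=4 — load
T3 CAS — after: cnt=5, r=4 — ok
T3 LOAD — after: cnt=5, r=5 — load
T3 CAS — after: cnt=6, r=5 — ok
T1 CAS — after: cnt=6, r=2 — retry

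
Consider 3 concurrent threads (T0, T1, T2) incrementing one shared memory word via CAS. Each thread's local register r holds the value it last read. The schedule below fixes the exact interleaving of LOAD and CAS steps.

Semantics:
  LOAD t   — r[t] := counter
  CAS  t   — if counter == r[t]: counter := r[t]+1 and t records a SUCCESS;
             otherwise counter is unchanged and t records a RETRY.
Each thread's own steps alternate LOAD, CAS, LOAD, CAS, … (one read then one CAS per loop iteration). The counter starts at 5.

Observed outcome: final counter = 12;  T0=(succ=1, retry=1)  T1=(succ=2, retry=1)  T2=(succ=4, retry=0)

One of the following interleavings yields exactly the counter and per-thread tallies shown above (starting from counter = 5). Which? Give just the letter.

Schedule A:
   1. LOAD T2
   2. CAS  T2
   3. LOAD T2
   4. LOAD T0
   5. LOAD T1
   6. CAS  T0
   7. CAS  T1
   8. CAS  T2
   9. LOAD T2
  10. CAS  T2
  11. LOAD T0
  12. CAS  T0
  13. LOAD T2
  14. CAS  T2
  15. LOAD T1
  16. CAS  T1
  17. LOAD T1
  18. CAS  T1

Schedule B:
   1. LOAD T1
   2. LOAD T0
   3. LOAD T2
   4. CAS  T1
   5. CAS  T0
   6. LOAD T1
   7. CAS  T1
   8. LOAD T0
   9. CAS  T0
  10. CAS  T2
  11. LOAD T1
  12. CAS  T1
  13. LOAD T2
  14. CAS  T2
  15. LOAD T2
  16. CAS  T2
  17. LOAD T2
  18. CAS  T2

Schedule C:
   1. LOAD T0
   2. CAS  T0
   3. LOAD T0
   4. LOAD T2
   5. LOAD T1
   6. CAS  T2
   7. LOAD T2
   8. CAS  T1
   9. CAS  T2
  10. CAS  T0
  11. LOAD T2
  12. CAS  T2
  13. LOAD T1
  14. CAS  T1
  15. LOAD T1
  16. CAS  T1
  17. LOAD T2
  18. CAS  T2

Run C:
1. LOAD T0 → mem=5 r[T0]=5 [LOAD]
2. CAS T0 → mem=6 r[T0]=5 [OK]
3. LOAD T0 → mem=6 r[T0]=6 [LOAD]
4. LOAD T2 → mem=6 r[T2]=6 [LOAD]
5. LOAD T1 → mem=6 r[T1]=6 [LOAD]
6. CAS T2 → mem=7 r[T2]=6 [OK]
7. LOAD T2 → mem=7 r[T2]=7 [LOAD]
8. CAS T1 → mem=7 r[T1]=6 [RETRY]
9. CAS T2 → mem=8 r[T2]=7 [OK]
10. CAS T0 → mem=8 r[T0]=6 [RETRY]
11. LOAD T2 → mem=8 r[T2]=8 [LOAD]
12. CAS T2 → mem=9 r[T2]=8 [OK]
13. LOAD T1 → mem=9 r[T1]=9 [LOAD]
14. CAS T1 → mem=10 r[T1]=9 [OK]
15. LOAD T1 → mem=10 r[T1]=10 [LOAD]
16. CAS T1 → mem=11 r[T1]=10 [OK]
17. LOAD T2 → mem=11 r[T2]=11 [LOAD]
18. CAS T2 → mem=12 r[T2]=11 [OK]

C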